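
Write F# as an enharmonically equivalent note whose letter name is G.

Gb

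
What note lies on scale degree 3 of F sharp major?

A#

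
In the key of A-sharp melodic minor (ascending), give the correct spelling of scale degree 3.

C#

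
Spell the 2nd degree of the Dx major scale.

Degree 2 takes the letter 1 step above D, which is E.
In major, degree 2 sits 2 semitones above the tonic. D## + 2 semitones is pitch class 6, spelled on E as E##.

E##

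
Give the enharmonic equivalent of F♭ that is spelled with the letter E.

Fb is pitch class 4. The letter E alone is pitch class 4.
Pitch class 4 on E needs no accidental: E.

E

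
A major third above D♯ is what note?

D up a major third is F#, so the target letter is F.
From D#, a major third is 4 semitones up: F##.

F##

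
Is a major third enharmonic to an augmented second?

No

A major third spans 4 semitones; an augmented second spans 3.
The spans differ, so they are not enharmonic equivalents.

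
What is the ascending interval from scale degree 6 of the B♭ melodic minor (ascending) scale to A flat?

Scale degree 6 of Bb melodic minor (ascending) is G.
G up to Ab: letters G→A make it a second; 1 semitone makes it minor.

minor second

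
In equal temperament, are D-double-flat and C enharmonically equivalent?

Yes

Dbb = pitch class 0 and C = pitch class 0 — the same pitch class, so they are enharmonic equivalents.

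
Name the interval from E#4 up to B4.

The letter names run E→B, a span of 4 letter steps, so the interval is some kind of fifth.
E# to B is 6 semitones. A perfect fifth is 7, so 6 makes it diminished.

diminished fifth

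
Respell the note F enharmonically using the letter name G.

Gbb

Plain G sits 2 semitones above F, so on the letter G the same pitch needs a double flat: Gbb.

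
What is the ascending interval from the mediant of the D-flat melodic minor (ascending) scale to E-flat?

The mediant of Db melodic minor (ascending) is Fb.
Fb up to Eb: letters F→E make it a seventh; 11 semitones makes it major.

major seventh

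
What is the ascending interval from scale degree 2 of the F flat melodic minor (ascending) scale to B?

Scale degree 2 of Fb melodic minor (ascending) is Gb.
Gb up to B: letters G→B make it a third; 5 semitones makes it augmented.

augmented third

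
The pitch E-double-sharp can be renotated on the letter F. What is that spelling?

F#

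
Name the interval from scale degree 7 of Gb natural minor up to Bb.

Scale degree 7 of Gb natural minor is Fb.
Fb up to Bb: letters F→B make it a fourth; 6 semitones makes it augmented.

augmented fourth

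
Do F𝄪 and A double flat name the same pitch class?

F## is pitch class 7; Abb is pitch class 7.
All spellings map to pitch class 7, so they are enharmonically equivalent.

Yes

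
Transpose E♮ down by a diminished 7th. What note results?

E down a major seventh is F, so the target letter is F.
From E, a diminished seventh is 9 semitones down: F##.

F##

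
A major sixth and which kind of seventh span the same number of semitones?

diminished

A major sixth spans 9 semitones.
A seventh spanning 9 semitones is diminished (the major seventh is 11).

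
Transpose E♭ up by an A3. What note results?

G#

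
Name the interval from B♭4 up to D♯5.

The letter names run B→D, a span of 2 letter steps, so the interval is some kind of third.
Bb to D# is 5 semitones. A major third is 4, so 5 makes it augmented.

augmented third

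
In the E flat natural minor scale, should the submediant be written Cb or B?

Each scale degree takes a distinct letter name. Degree 6 of a scale on E must use the letter C.
Cb and B are enharmonically the same pitch, but only Cb uses the letter C, so it is the correct spelling here.

Cb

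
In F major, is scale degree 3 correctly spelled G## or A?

A

Each scale degree takes a distinct letter name. Degree 3 of a scale on F must use the letter A.
A and G## are enharmonically the same pitch, but only A uses the letter A, so it is the correct spelling here.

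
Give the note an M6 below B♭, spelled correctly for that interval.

Db

A sixth below B lands on the letter D.
A major sixth spans 9 semitones, so Bb moves to pitch class 1. On the letter D that is Db.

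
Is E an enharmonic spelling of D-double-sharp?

Yes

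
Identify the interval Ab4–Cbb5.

Counting letters A–B–C gives a third.
Ab→Cbb = 2 semitones, 2 narrower than the major third (4), so diminished.

diminished third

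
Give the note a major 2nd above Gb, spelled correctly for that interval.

A second above G lands on the letter A.
A major second spans 2 semitones, so Gb moves to pitch class 8. On the letter A that is Ab.

Ab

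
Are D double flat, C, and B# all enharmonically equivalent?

Yes

Dbb is pitch class 0; C is pitch class 0; B# is pitch class 0.
All spellings map to pitch class 0, so they are enharmonically equivalent.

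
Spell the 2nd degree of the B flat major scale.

C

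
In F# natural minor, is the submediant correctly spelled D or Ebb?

D

Each scale degree takes a distinct letter name. Degree 6 of a scale on F must use the letter D.
D and Ebb are enharmonically the same pitch, but only D uses the letter D, so it is the correct spelling here.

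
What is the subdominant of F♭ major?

Bbb

The Fb major scale runs Fb Gb Ab Bbb Cb Db Eb.
Degree 4 is Bbb.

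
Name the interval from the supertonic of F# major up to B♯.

major third

The supertonic of F# major is G#.
G# up to B#: letters G→B make it a third; 4 semitones makes it major.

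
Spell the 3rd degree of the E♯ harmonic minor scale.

G#

Degree 3 takes the letter 2 steps above E, which is G.
In harmonic minor, degree 3 sits 3 semitones above the tonic. E# + 3 semitones is pitch class 8, spelled on G as G#.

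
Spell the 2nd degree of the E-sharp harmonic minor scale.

The E# harmonic minor scale runs E# F## G# A# B# C# D##.
Degree 2 is F##.

F##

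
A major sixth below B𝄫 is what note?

Dbb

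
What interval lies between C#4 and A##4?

augmented sixth

The letter names run C→A, a span of 5 letter steps, so the interval is some kind of sixth.
C# to A## is 10 semitones. A major sixth is 9, so 10 makes it augmented.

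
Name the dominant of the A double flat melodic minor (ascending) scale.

Ebb

Degree 5 takes the letter 4 steps above A, which is E.
In melodic minor (ascending), degree 5 sits 7 semitones above the tonic. Abb + 7 semitones is pitch class 2, spelled on E as Ebb.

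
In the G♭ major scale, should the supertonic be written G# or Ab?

Each scale degree takes a distinct letter name. Degree 2 of a scale on G must use the letter A.
Ab and G# are enharmonically the same pitch, but only Ab uses the letter A, so it is the correct spelling here.

Ab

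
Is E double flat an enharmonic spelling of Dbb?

Two spellings are enharmonically equivalent only if they share a pitch class.
Here Ebb → 2, Dbb → 0; 0 ≠ 2, so they are not.

No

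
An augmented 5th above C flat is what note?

G

A fifth above C lands on the letter G.
An augmented fifth spans 8 semitones, so Cb moves to pitch class 7. On the letter G that is G.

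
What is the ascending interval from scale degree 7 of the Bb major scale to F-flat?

Scale degree 7 of Bb major is A.
A up to Fb: letters A→F make it a sixth; 7 semitones makes it diminished.

diminished sixth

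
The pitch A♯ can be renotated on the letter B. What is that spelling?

Bb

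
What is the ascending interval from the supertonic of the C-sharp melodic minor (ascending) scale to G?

The supertonic of C# melodic minor (ascending) is D#.
D# up to G: letters D→G make it a fourth; 4 semitones makes it diminished.

diminished fourth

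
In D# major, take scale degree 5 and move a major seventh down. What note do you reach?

Scale degree 5 of D# major is A#.
A major seventh (11 semitones) below A# lands on the letter B, giving B.

B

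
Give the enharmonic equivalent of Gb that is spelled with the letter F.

Gb is pitch class 6. The letter F alone is pitch class 5.
To reach pitch class 6 from F requires an offset of +1 semitone, i.e. sharp: F#.

F#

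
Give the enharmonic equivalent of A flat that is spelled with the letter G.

Ab is pitch class 8. The letter G alone is pitch class 7.
To reach pitch class 8 from G requires an offset of +1 semitone, i.e. sharp: G#.

G#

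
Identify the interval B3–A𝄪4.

The letter names run B→A, a span of 6 letter steps, so the interval is some kind of seventh.
B to A## is 12 semitones. A major seventh is 11, so 12 makes it augmented.

augmented seventh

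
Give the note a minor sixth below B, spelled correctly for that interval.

B down a major sixth is D, so the target letter is D.
From B, a minor sixth is 8 semitones down: D#.

D#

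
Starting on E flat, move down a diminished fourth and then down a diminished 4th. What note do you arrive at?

A diminished fourth down from Eb is B (letter B, 4 semitones down).
A diminished fourth down from B is F## (letter F, 4 semitones down).

F##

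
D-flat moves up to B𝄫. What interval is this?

minor sixth

The letter names run D→B, a span of 5 letter steps, so the interval is some kind of sixth.
Db to Bbb is 8 semitones. A major sixth is 9, so 8 makes it minor.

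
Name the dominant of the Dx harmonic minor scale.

A##

Degree 5 takes the letter 4 steps above D, which is A.
In harmonic minor, degree 5 sits 7 semitones above the tonic. D## + 7 semitones is pitch class 11, spelled on A as A##.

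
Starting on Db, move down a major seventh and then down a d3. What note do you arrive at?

A major seventh down from Db is Ebb (letter E, 11 semitones down).
A diminished third down from Ebb is C (letter C, 2 semitones down).

C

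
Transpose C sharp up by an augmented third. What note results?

C up a major third is E, so the target letter is E.
From C#, an augmented third is 5 semitones up: E##.

E##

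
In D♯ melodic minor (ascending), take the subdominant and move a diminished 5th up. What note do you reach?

The subdominant of D# melodic minor (ascending) is G#.
A diminished fifth (6 semitones) above G# lands on the letter D, giving D.

D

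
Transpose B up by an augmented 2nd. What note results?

C##

B up a major second is C#, so the target letter is C.
From B, an augmented second is 3 semitones up: C##.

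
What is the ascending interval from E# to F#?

minor second

Counting letters E–F gives a second.
E#→F# = 1 semitone, 1 narrower than the major second (2), so minor.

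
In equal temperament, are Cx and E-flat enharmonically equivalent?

No

C## is pitch class 2; Eb is pitch class 3.
The pitch classes differ (2 vs. 3), so they are not enharmonic equivalents.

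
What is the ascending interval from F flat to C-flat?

perfect fifth

Counting letters F–G–A–B–C gives a fifth.
Fb→Cb = 7 semitones, exactly the perfect fifth.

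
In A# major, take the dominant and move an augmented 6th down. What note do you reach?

G

The dominant of A# major is E#.
An augmented sixth (10 semitones) below E# lands on the letter G, giving G.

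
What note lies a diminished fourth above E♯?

A fourth above E lands on the letter A.
A diminished fourth spans 4 semitones, so E# moves to pitch class 9. On the letter A that is A.

A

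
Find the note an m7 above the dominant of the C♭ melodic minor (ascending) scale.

The dominant of Cb melodic minor (ascending) is Gb.
A minor seventh (10 semitones) above Gb lands on the letter F, giving Fb.

Fb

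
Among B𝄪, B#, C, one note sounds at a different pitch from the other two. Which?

In 12-tone equal temperament, enharmonic equivalents share a pitch class. B## is pitch class 1; B# is pitch class 0; C is pitch class 0.
B# and C share pitch class 0, while B## is pitch class 1.

B##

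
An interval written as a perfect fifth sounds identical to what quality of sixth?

A perfect fifth spans 7 semitones.
A sixth spanning 7 semitones is diminished (the major sixth is 9).

diminished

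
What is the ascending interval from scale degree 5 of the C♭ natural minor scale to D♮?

augmented fifth

Scale degree 5 of Cb natural minor is Gb.
Gb up to D: letters G→D make it a fifth; 8 semitones makes it augmented.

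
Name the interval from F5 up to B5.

augmented fourth

The letter names run F→B, a span of 3 letter steps, so the interval is some kind of fourth.
F to B is 6 semitones. A perfect fourth is 5, so 6 makes it augmented.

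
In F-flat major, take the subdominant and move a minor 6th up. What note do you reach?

The subdominant of Fb major is Bbb.
A minor sixth (8 semitones) above Bbb lands on the letter G, giving Gbb.

Gbb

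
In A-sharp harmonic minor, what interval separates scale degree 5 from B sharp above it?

Scale degree 5 of A# harmonic minor is E#.
E# up to B#: letters E→B make it a fifth; 7 semitones makes it perfect.

perfect fifth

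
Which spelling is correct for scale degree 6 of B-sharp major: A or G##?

Each scale degree takes a distinct letter name. Degree 6 of a scale on B must use the letter G.
G## and A are enharmonically the same pitch, but only G## uses the letter G, so it is the correct spelling here.

G##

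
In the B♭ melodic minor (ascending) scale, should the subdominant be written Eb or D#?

Eb

Each scale degree takes a distinct letter name. Degree 4 of a scale on B must use the letter E.
Eb and D# are enharmonically the same pitch, but only Eb uses the letter E, so it is the correct spelling here.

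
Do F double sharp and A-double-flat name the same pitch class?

Yes

F## = pitch class 7 and Abb = pitch class 7 — the same pitch class, so they are enharmonic equivalents.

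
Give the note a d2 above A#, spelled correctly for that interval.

A second above A lands on the letter B.
A diminished second spans 0 semitones, so A# moves to pitch class 10. On the letter B that is Bb.

Bb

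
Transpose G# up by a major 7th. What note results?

F##

G up a major seventh is F#, so the target letter is F.
From G#, a major seventh is 11 semitones up: F##.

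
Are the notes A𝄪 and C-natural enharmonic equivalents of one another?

No

Two spellings are enharmonically equivalent only if they share a pitch class.
Here A## → 11, C → 0; 0 ≠ 11, so they are not.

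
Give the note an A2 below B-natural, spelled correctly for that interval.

B down a major second is A, so the target letter is A.
From B, an augmented second is 3 semitones down: Ab.

Ab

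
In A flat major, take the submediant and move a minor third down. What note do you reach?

The submediant of Ab major is F.
A minor third (3 semitones) below F lands on the letter D, giving D.

D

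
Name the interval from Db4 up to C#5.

augmented seventh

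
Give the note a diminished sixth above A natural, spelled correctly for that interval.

A up a major sixth is F#, so the target letter is F.
From A, a diminished sixth is 7 semitones up: Fb.

Fb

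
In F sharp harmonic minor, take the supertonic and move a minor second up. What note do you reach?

The supertonic of F# harmonic minor is G#.
A minor second (1 semitone) above G# lands on the letter A, giving A.

A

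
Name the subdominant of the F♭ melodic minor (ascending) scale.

Bbb

The Fb melodic minor (ascending) scale runs Fb Gb Abb Bbb Cb Db Eb.
Degree 4 is Bbb.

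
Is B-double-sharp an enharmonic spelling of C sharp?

Yes

B## is pitch class 1; C# is pitch class 1.
All spellings map to pitch class 1, so they are enharmonically equivalent.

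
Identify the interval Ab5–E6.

augmented fifth

The letter names run A→E, a span of 4 letter steps, so the interval is some kind of fifth.
Ab to E is 8 semitones. A perfect fifth is 7, so 8 makes it augmented.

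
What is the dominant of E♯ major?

B#

Degree 5 takes the letter 4 steps above E, which is B.
In major, degree 5 sits 7 semitones above the tonic. E# + 7 semitones is pitch class 0, spelled on B as B#.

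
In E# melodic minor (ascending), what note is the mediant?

G#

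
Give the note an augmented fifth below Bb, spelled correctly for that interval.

Ebb

B down a perfect fifth is E, so the target letter is E.
From Bb, an augmented fifth is 8 semitones down: Ebb.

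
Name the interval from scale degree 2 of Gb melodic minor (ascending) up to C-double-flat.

diminished third

Scale degree 2 of Gb melodic minor (ascending) is Ab.
Ab up to Cbb: letters A→C make it a third; 2 semitones makes it diminished.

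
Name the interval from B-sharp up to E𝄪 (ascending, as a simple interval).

augmented fourth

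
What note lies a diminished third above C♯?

A third above C lands on the letter E.
A diminished third spans 2 semitones, so C# moves to pitch class 3. On the letter E that is Eb.

Eb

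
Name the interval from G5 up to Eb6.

The letter names run G→E, a span of 5 letter steps, so the interval is some kind of sixth.
G to Eb is 8 semitones. A major sixth is 9, so 8 makes it minor.

minor sixth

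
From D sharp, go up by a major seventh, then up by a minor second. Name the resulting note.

D#

A major seventh up from D# is C## (letter C, 11 semitones up).
A minor second up from C## is D# (letter D, 1 semitone up).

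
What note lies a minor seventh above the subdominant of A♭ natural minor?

Cb

The subdominant of Ab natural minor is Db.
A minor seventh (10 semitones) above Db lands on the letter C, giving Cb.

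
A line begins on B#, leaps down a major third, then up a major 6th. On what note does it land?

E#

A major third down from B# is G# (letter G, 4 semitones down).
A major sixth up from G# is E# (letter E, 9 semitones up).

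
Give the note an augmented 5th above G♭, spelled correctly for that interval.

A fifth above G lands on the letter D.
An augmented fifth spans 8 semitones, so Gb moves to pitch class 2. On the letter D that is D.

D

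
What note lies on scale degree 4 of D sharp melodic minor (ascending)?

The D# melodic minor (ascending) scale runs D# E# F# G# A# B# C##.
Degree 4 is G#.

G#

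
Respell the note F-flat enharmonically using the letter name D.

Fb is pitch class 4. The letter D alone is pitch class 2.
To reach pitch class 4 from D requires an offset of +2 semitones, i.e. double sharp: D##.

D##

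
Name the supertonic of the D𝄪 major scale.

Degree 2 takes the letter 1 step above D, which is E.
In major, degree 2 sits 2 semitones above the tonic. D## + 2 semitones is pitch class 6, spelled on E as E##.

E##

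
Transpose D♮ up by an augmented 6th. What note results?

B#

A sixth above D lands on the letter B.
An augmented sixth spans 10 semitones, so D moves to pitch class 0. On the letter B that is B#.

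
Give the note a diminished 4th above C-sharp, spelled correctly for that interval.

C up a perfect fourth is F, so the target letter is F.
From C#, a diminished fourth is 4 semitones up: F.

F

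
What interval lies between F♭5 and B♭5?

augmented fourth

The letter names run F→B, a span of 3 letter steps, so the interval is some kind of fourth.
Fb to Bb is 6 semitones. A perfect fourth is 5, so 6 makes it augmented.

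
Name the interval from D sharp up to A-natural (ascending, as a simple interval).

diminished fifth

Counting letters D–E–F–G–A gives a fifth.
D#→A = 6 semitones, 1 narrower than the perfect fifth (7), so diminished.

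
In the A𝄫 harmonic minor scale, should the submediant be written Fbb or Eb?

Fbb

Each scale degree takes a distinct letter name. Degree 6 of a scale on A must use the letter F.
Fbb and Eb are enharmonically the same pitch, but only Fbb uses the letter F, so it is the correct spelling here.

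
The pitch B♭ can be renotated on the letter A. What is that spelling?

A#

Plain A sits 1 semitone below Bb, so on the letter A the same pitch needs a sharp: A#.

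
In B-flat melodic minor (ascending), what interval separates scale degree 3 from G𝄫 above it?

Scale degree 3 of Bb melodic minor (ascending) is Db.
Db up to Gbb: letters D→G make it a fourth; 4 semitones makes it diminished.

diminished fourth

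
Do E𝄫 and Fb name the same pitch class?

Two spellings are enharmonically equivalent only if they share a pitch class.
Here Ebb → 2, Fb → 4; 2 ≠ 4, so they are not.

No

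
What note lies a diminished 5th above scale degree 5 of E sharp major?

F#

Scale degree 5 of E# major is B#.
A diminished fifth (6 semitones) above B# lands on the letter F, giving F#.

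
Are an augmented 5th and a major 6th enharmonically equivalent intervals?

An augmented fifth spans 8 semitones; a major sixth spans 9.
The spans differ, so they are not enharmonic equivalents.

No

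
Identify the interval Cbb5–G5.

doubly augmented fifth

The letter names run C→G, a span of 4 letter steps, so the interval is some kind of fifth.
Cbb to G is 9 semitones. A perfect fifth is 7, so 9 makes it doubly augmented.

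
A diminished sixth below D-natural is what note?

F##

A sixth below D lands on the letter F.
A diminished sixth spans 7 semitones, so D moves to pitch class 7. On the letter F that is F##.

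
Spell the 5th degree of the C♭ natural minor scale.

Gb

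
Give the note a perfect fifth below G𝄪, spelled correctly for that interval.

A fifth below G lands on the letter C.
A perfect fifth spans 7 semitones, so G## moves to pitch class 2. On the letter C that is C##.

C##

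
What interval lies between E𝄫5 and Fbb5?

minor second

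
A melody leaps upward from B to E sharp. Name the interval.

augmented fourth

The letter names run B→E, a span of 3 letter steps, so the interval is some kind of fourth.
B to E# is 6 semitones. A perfect fourth is 5, so 6 makes it augmented.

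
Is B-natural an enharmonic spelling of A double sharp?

B is pitch class 11; A## is pitch class 11.
All spellings map to pitch class 11, so they are enharmonically equivalent.

Yes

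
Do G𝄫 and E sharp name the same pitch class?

Yes

Gbb is pitch class 5; E# is pitch class 5.
All spellings map to pitch class 5, so they are enharmonically equivalent.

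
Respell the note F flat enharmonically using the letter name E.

E

Plain E sits at the same pitch as Fb, so on the letter E the same pitch needs a natural: E.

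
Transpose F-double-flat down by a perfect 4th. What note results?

F down a perfect fourth is C, so the target letter is C.
From Fbb, a perfect fourth is 5 semitones down: Cbb.

Cbb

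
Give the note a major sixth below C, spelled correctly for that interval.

C down a major sixth is Eb, so the target letter is E.
From C, a major sixth is 9 semitones down: Eb.

Eb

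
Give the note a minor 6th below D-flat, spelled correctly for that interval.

A sixth below D lands on the letter F.
A minor sixth spans 8 semitones, so Db moves to pitch class 5. On the letter F that is F.

F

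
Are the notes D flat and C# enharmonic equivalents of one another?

Yes

Db = pitch class 1 and C# = pitch class 1 — the same pitch class, so they are enharmonic equivalents.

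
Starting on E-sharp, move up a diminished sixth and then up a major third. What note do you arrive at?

A diminished sixth up from E# is C (letter C, 7 semitones up).
A major third up from C is E (letter E, 4 semitones up).

E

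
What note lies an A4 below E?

Bb

E down a perfect fourth is B, so the target letter is B.
From E, an augmented fourth is 6 semitones down: Bb.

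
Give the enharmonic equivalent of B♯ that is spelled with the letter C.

C

Plain C sits at the same pitch as B#, so on the letter C the same pitch needs a natural: C.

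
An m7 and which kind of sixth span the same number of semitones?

A minor seventh spans 10 semitones.
A sixth spanning 10 semitones is augmented (the major sixth is 9).

augmented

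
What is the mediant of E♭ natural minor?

Degree 3 takes the letter 2 steps above E, which is G.
In natural minor, degree 3 sits 3 semitones above the tonic. Eb + 3 semitones is pitch class 6, spelled on G as Gb.

Gb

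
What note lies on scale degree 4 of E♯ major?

Degree 4 takes the letter 3 steps above E, which is A.
In major, degree 4 sits 5 semitones above the tonic. E# + 5 semitones is pitch class 10, spelled on A as A#.

A#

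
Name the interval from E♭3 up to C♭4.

minor sixth

Counting letters E–F–G–A–B–C gives a sixth.
Eb→Cb = 8 semitones, 1 narrower than the major sixth (9), so minor.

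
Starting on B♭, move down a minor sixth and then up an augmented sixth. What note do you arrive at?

B#

A minor sixth down from Bb is D (letter D, 8 semitones down).
An augmented sixth up from D is B# (letter B, 10 semitones up).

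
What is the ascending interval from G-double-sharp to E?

The letter names run G→E, a span of 5 letter steps, so the interval is some kind of sixth.
G## to E is 7 semitones. A major sixth is 9, so 7 makes it diminished.

diminished sixth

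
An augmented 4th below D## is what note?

A fourth below D lands on the letter A.
An augmented fourth spans 6 semitones, so D## moves to pitch class 10. On the letter A that is A#.

A#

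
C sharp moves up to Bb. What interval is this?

The letter names run C→B, a span of 6 letter steps, so the interval is some kind of seventh.
C# to Bb is 9 semitones. A major seventh is 11, so 9 makes it diminished.

diminished seventh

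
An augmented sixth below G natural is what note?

Bbb

A sixth below G lands on the letter B.
An augmented sixth spans 10 semitones, so G moves to pitch class 9. On the letter B that is Bbb.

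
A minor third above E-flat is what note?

Gb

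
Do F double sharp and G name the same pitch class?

Yes

F## is pitch class 7; G is pitch class 7.
All spellings map to pitch class 7, so they are enharmonically equivalent.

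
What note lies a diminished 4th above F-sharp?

Bb

F up a perfect fourth is Bb, so the target letter is B.
From F#, a diminished fourth is 4 semitones up: Bb.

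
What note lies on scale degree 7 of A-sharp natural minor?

G#

Degree 7 takes the letter 6 steps above A, which is G.
In natural minor, degree 7 sits 10 semitones above the tonic. A# + 10 semitones is pitch class 8, spelled on G as G#.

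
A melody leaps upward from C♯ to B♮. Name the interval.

The letter names run C→B, a span of 6 letter steps, so the interval is some kind of seventh.
C# to B is 10 semitones. A major seventh is 11, so 10 makes it minor.

minor seventh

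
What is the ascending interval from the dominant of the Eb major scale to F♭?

The dominant of Eb major is Bb.
Bb up to Fb: letters B→F make it a fifth; 6 semitones makes it diminished.

diminished fifth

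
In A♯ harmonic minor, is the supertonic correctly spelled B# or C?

B#

Each scale degree takes a distinct letter name. Degree 2 of a scale on A must use the letter B.
B# and C are enharmonically the same pitch, but only B# uses the letter B, so it is the correct spelling here.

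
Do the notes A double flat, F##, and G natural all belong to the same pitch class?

Yes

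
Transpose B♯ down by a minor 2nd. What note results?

B down a major second is A, so the target letter is A.
From B#, a minor second is 1 semitone down: A##.

A##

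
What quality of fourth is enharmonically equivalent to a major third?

diminished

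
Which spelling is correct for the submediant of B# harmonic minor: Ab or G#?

Each scale degree takes a distinct letter name. Degree 6 of a scale on B must use the letter G.
G# and Ab are enharmonically the same pitch, but only G# uses the letter G, so it is the correct spelling here.

G#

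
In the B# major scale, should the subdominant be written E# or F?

E#

Each scale degree takes a distinct letter name. Degree 4 of a scale on B must use the letter E.
E# and F are enharmonically the same pitch, but only E# uses the letter E, so it is the correct spelling here.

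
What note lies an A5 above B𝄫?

B up a perfect fifth is F#, so the target letter is F.
From Bbb, an augmented fifth is 8 semitones up: F.

F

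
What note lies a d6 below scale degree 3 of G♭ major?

Scale degree 3 of Gb major is Bb.
A diminished sixth (7 semitones) below Bb lands on the letter D, giving D#.

D#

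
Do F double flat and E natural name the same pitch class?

Fbb is pitch class 3; E is pitch class 4.
The pitch classes differ (3 vs. 4), so they are not enharmonic equivalents.

No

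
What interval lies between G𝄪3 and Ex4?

Counting letters G–A–B–C–D–E gives a sixth.
G##→E## = 9 semitones, exactly the major sixth.

major sixth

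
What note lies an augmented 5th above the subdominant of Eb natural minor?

The subdominant of Eb natural minor is Ab.
An augmented fifth (8 semitones) above Ab lands on the letter E, giving E.

E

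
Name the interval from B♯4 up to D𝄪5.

Counting letters B–C–D gives a third.
B#→D## = 4 semitones, exactly the major third.

major third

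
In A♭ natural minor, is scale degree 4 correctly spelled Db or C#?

Db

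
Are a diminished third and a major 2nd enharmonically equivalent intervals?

A diminished third spans 2 semitones; a major second spans 2.
They are enharmonically equivalent.

Yes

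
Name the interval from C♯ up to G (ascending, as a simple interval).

diminished fifth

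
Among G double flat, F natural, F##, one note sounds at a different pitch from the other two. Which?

In 12-tone equal temperament, enharmonic equivalents share a pitch class. Gbb is pitch class 5; F is pitch class 5; F## is pitch class 7.
Gbb and F share pitch class 5, while F## is pitch class 7.

F##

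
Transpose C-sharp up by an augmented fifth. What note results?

C up a perfect fifth is G, so the target letter is G.
From C#, an augmented fifth is 8 semitones up: G##.

G##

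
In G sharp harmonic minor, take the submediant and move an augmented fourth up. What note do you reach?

The submediant of G# harmonic minor is E.
An augmented fourth (6 semitones) above E lands on the letter A, giving A#.

A#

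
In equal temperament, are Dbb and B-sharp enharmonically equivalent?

Dbb = pitch class 0 and B# = pitch class 0 — the same pitch class, so they are enharmonic equivalents.

Yes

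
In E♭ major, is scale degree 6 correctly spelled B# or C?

Each scale degree takes a distinct letter name. Degree 6 of a scale on E must use the letter C.
C and B# are enharmonically the same pitch, but only C uses the letter C, so it is the correct spelling here.

C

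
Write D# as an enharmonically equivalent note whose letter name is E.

Plain E sits 1 semitone above D#, so on the letter E the same pitch needs a flat: Eb.

Eb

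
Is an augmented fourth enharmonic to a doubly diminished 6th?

An augmented fourth spans 6 semitones; a doubly diminished sixth spans 6.
They are enharmonically equivalent.

Yes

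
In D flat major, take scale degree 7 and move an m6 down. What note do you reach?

E

Scale degree 7 of Db major is C.
A minor sixth (8 semitones) below C lands on the letter E, giving E.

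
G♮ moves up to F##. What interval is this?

Counting letters G–A–B–C–D–E–F gives a seventh.
G→F## = 12 semitones, 1 wider than the major seventh (11), so augmented.

augmented seventh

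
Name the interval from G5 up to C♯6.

The letter names run G→C, a span of 3 letter steps, so the interval is some kind of fourth.
G to C# is 6 semitones. A perfect fourth is 5, so 6 makes it augmented.

augmented fourth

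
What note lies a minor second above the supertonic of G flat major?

The supertonic of Gb major is Ab.
A minor second (1 semitone) above Ab lands on the letter B, giving Bbb.

Bbb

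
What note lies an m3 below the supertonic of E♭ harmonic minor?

The supertonic of Eb harmonic minor is F.
A minor third (3 semitones) below F lands on the letter D, giving D.

D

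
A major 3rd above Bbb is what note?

A third above B lands on the letter D.
A major third spans 4 semitones, so Bbb moves to pitch class 1. On the letter D that is Db.

Db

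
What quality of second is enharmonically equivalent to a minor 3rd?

augmented

A minor third spans 3 semitones.
A second spanning 3 semitones is augmented (the major second is 2).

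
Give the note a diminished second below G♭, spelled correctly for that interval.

A second below G lands on the letter F.
A diminished second spans 0 semitones, so Gb moves to pitch class 6. On the letter F that is F#.

F#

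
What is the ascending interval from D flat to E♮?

Counting letters D–E gives a second.
Db→E = 3 semitones, 1 wider than the major second (2), so augmented.

augmented second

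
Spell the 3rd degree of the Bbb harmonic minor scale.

Dbb

Degree 3 takes the letter 2 steps above B, which is D.
In harmonic minor, degree 3 sits 3 semitones above the tonic. Bbb + 3 semitones is pitch class 0, spelled on D as Dbb.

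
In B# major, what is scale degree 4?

Degree 4 takes the letter 3 steps above B, which is E.
In major, degree 4 sits 5 semitones above the tonic. B# + 5 semitones is pitch class 5, spelled on E as E#.

E#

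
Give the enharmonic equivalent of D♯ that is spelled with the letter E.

Eb

D# is pitch class 3. The letter E alone is pitch class 4.
To reach pitch class 3 from E requires an offset of -1 semitone, i.e. flat: Eb.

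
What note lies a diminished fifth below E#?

A##

A fifth below E lands on the letter A.
A diminished fifth spans 6 semitones, so E# moves to pitch class 11. On the letter A that is A##.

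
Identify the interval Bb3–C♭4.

The letter names run B→C, a span of 1 letter step, so the interval is some kind of second.
Bb to Cb is 1 semitone. A major second is 2, so 1 makes it minor.

minor second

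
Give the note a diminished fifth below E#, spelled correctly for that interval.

A##

A fifth below E lands on the letter A.
A diminished fifth spans 6 semitones, so E# moves to pitch class 11. On the letter A that is A##.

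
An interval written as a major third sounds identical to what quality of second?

A major third spans 4 semitones.
A second spanning 4 semitones is doubly augmented (the major second is 2).

doubly augmented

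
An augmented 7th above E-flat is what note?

D#

E up a major seventh is D#, so the target letter is D.
From Eb, an augmented seventh is 12 semitones up: D#.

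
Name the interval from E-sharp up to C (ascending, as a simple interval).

diminished sixth

The letter names run E→C, a span of 5 letter steps, so the interval is some kind of sixth.
E# to C is 7 semitones. A major sixth is 9, so 7 makes it diminished.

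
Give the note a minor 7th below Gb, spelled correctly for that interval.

Ab

A seventh below G lands on the letter A.
A minor seventh spans 10 semitones, so Gb moves to pitch class 8. On the letter A that is Ab.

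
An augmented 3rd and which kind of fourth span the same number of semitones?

perfect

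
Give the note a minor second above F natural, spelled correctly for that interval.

F up a major second is G, so the target letter is G.
From F, a minor second is 1 semitone up: Gb.

Gb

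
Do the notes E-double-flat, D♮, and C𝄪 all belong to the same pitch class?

Yes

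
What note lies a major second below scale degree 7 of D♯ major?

Scale degree 7 of D# major is C##.
A major second (2 semitones) below C## lands on the letter B, giving B#.

B#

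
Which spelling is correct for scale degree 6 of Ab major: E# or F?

F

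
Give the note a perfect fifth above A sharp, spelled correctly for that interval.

A up a perfect fifth is E, so the target letter is E.
From A#, a perfect fifth is 7 semitones up: E#.

E#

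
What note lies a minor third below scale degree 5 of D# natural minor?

F##

Scale degree 5 of D# natural minor is A#.
A minor third (3 semitones) below A# lands on the letter F, giving F##.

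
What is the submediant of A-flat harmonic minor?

Fb

Degree 6 takes the letter 5 steps above A, which is F.
In harmonic minor, degree 6 sits 8 semitones above the tonic. Ab + 8 semitones is pitch class 4, spelled on F as Fb.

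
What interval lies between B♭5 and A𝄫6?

diminished seventh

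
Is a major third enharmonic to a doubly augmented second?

A major third spans 4 semitones; a doubly augmented second spans 4.
They are enharmonically equivalent.

Yes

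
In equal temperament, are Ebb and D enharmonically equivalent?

Yes

Ebb is pitch class 2; D is pitch class 2.
All spellings map to pitch class 2, so they are enharmonically equivalent.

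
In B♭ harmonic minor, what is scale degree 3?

The Bb harmonic minor scale runs Bb C Db Eb F Gb A.
Degree 3 is Db.

Db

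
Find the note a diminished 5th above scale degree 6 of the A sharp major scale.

Scale degree 6 of A# major is F##.
A diminished fifth (6 semitones) above F## lands on the letter C, giving C#.

C#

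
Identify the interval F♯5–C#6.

perfect fifth

The letter names run F→C, a span of 4 letter steps, so the interval is some kind of fifth.
F# to C# is 7 semitones. A perfect fifth is 7, so 7 makes it perfect.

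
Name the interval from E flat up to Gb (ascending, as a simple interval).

minor third

Counting letters E–F–G gives a third.
Eb→Gb = 3 semitones, 1 narrower than the major third (4), so minor.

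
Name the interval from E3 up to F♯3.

major second

The letter names run E→F, a span of 1 letter step, so the interval is some kind of second.
E to F# is 2 semitones. A major second is 2, so 2 makes it major.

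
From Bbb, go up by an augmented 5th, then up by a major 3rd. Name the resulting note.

A

An augmented fifth up from Bbb is F (letter F, 8 semitones up).
A major third up from F is A (letter A, 4 semitones up).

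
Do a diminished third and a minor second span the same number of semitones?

No

A diminished third spans 2 semitones; a minor second spans 1.
The spans differ, so they are not enharmonic equivalents.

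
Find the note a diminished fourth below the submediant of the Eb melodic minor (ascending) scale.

G#

The submediant of Eb melodic minor (ascending) is C.
A diminished fourth (4 semitones) below C lands on the letter G, giving G#.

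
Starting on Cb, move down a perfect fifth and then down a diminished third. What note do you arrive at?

A perfect fifth down from Cb is Fb (letter F, 7 semitones down).
A diminished third down from Fb is D (letter D, 2 semitones down).

D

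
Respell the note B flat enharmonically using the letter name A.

A#

Bb is pitch class 10. The letter A alone is pitch class 9.
To reach pitch class 10 from A requires an offset of +1 semitone, i.e. sharp: A#.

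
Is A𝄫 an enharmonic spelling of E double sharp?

Abb is pitch class 7; E## is pitch class 6.
The pitch classes differ (7 vs. 6), so they are not enharmonic equivalents.

No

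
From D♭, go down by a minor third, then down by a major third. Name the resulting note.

Gb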